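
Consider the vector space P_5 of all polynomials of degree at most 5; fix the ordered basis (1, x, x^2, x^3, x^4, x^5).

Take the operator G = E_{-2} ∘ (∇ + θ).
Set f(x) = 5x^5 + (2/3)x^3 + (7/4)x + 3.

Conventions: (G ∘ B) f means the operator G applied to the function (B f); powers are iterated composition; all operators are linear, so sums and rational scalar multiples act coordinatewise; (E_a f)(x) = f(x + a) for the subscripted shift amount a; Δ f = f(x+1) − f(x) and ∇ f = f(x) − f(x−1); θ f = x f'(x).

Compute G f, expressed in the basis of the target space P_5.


∇ f = 25x^4 - 50x^3 + 52x^2 - 27x + 89/12
θ f = 25x^5 + 2x^3 + (7/4)x
(∇ + θ) f = 25x^5 + 25x^4 - 48x^3 + 52x^2 - (101/4)x + 89/12
E_{-2} (∇ + θ) f = 25x^5 - 225x^4 + 752x^3 - 1060x^2 + (1563/4)x + 2999/12

the image equals g(x) = 25x^5 - 225x^4 + 752x^3 - 1060x^2 + (1563/4)x + 2999/12


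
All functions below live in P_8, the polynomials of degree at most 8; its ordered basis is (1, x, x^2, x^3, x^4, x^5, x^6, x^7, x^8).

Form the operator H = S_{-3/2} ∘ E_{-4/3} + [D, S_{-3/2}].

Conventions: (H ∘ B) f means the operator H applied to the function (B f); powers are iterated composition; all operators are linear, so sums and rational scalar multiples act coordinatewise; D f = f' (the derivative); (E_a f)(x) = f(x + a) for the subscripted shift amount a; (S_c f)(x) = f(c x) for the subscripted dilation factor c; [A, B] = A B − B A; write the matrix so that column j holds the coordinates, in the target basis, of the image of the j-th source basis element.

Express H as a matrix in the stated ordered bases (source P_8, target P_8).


the matrix is [[1, -23/6, 16/9, -64/27, 256/81, -1024/243, 4096/729, -16384/2187, 65536/6561]; [0, -3/2, 23/2, -8, 128/9, -640/27, 1024/27, -14336/243, 65536/729]; [0, 0, 9/4, -207/8, 24, -160/3, 320/3, -1792/9, 28672/81]; [0, 0, 0, -27/8, 207/4, -60, 160, -1120/3, 7168/9]; [0, 0, 0, 0, 81/16, -3105/32, 135, -420, 1120]; [0, 0, 0, 0, 0, -243/32, 5589/32, -567/2, 1008]; [0, 0, 0, 0, 0, 0, 729/64, -39123/128, 567]; [0, 0, 0, 0, 0, 0, 0, -2187/128, 16767/32]; [0, 0, 0, 0, 0, 0, 0, 0, 6561/256]] (rows listed top to bottom)

image of 1: 1
image of x: -(3/2)x - 23/6
image of x^2: (9/4)x^2 + (23/2)x + 16/9
image of x^3: -(27/8)x^3 - (207/8)x^2 - 8x - 64/27
image of x^4: (81/16)x^4 + (207/4)x^3 + 24x^2 + (128/9)x + 256/81
image of x^5: -(243/32)x^5 - (3105/32)x^4 - 60x^3 - (160/3)x^2 - (640/27)x - 1024/243
image of x^6: (729/64)x^6 + (5589/32)x^5 + 135x^4 + 160x^3 + (320/3)x^2 + (1024/27)x + 4096/729
image of x^7: -(2187/128)x^7 - (39123/128)x^6 - (567/2)x^5 - 420x^4 - (1120/3)x^3 - (1792/9)x^2 - (14336/243)x - 16384/2187
image of x^8: (6561/256)x^8 + (16767/32)x^7 + 567x^6 + 1008x^5 + 1120x^4 + (7168/9)x^3 + (28672/81)x^2 + (65536/729)x + 65536/6561
each image's coordinates form column j of the matrix


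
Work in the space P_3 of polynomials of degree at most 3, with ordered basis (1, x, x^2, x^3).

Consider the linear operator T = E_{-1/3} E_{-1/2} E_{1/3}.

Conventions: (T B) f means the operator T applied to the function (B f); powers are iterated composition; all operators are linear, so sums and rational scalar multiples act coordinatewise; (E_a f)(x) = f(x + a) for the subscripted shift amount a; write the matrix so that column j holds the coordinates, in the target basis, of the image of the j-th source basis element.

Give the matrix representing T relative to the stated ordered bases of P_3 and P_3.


image of 1: 1
image of x: x - 1/2
image of x^2: x^2 - x + 1/4
image of x^3: x^3 - (3/2)x^2 + (3/4)x - 1/8
each image's coordinates form column j of the matrix

the matrix is [[1, -1/2, 1/4, -1/8]; [0, 1, -1, 3/4]; [0, 0, 1, -3/2]; [0, 0, 0, 1]] (rows listed top to bottom)


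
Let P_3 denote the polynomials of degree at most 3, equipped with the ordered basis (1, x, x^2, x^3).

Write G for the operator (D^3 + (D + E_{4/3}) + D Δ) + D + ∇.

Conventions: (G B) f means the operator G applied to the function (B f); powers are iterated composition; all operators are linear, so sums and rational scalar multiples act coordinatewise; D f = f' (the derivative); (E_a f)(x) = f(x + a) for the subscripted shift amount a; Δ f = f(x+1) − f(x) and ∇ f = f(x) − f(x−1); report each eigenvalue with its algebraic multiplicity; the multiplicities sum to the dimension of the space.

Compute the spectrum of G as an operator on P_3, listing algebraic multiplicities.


λ = 1 (multiplicity 4)

image of 1: 1
image of x: x + 13/3
image of x^2: x^2 + (26/3)x + 25/9
image of x^3: x^3 + 13x^2 + (25/3)x + 334/27
the matrix is upper triangular; its diagonal is (1, 1, 1, 1)
for a triangular matrix the eigenvalues are the diagonal entries, with algebraic multiplicity their repetition count


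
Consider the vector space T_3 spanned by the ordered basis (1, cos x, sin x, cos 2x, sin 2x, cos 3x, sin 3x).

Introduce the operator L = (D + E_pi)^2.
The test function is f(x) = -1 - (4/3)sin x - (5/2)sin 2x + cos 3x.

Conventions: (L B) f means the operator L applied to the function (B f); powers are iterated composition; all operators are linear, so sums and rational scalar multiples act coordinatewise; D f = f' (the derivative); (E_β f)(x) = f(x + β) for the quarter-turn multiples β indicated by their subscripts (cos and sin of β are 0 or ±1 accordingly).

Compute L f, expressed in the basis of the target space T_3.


D f = -(4/3)cos x - 5cos 2x - 3sin 3x
E_pi f = -1 + (4/3)sin x - (5/2)sin 2x - cos 3x
(D + E_pi) f = -1 - (4/3)cos x + (4/3)sin x - 5cos 2x - (5/2)sin 2x - cos 3x - 3sin 3x
D (D + E_pi) f = (4/3)cos x + (4/3)sin x - 5cos 2x + 10sin 2x - 9cos 3x + 3sin 3x
E_pi (D + E_pi) f = -1 + (4/3)cos x - (4/3)sin x - 5cos 2x - (5/2)sin 2x + cos 3x + 3sin 3x
(D + E_pi) (D + E_pi) f = -1 + (8/3)cos x - 10cos 2x + (15/2)sin 2x - 8cos 3x + 6sin 3x

the result is g(x) = -1 + (8/3)cos x - 10cos 2x + (15/2)sin 2x - 8cos 3x + 6sin 3x


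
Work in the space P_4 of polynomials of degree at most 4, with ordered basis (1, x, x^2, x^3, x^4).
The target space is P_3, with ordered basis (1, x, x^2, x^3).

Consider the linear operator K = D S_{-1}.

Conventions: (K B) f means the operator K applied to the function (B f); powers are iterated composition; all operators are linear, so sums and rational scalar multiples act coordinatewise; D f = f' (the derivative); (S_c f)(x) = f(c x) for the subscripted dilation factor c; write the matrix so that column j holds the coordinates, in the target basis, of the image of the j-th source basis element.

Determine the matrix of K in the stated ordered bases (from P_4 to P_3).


the matrix is [[0, -1, 0, 0, 0]; [0, 0, 2, 0, 0]; [0, 0, 0, -3, 0]; [0, 0, 0, 0, 4]] (rows listed top to bottom)

image of 1: 0
image of x: -1
image of x^2: 2x
image of x^3: -3x^2
image of x^4: 4x^3
each image's coordinates form column j of the matrix


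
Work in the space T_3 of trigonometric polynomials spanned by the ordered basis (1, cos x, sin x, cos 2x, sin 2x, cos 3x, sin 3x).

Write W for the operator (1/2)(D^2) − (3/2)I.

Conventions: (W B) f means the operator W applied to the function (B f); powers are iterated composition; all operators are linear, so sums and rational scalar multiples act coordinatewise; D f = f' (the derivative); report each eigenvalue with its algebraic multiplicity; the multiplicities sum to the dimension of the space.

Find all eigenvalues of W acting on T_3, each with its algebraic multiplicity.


λ = -6 (multiplicity 2), λ = -7/2 (multiplicity 2), λ = -2 (multiplicity 2), λ = -3/2 (multiplicity 1)

image of 1: -3/2
image of cos x: -2cos x
image of sin x: -2sin x
image of cos 2x: -(7/2)cos 2x
image of sin 2x: -(7/2)sin 2x
image of cos 3x: -6cos 3x
image of sin 3x: -6sin 3x
the matrix is diagonal; its diagonal is (-3/2, -2, -2, -7/2, -7/2, -6, -6)
for a triangular matrix the eigenvalues are the diagonal entries, with algebraic multiplicity their repetition count


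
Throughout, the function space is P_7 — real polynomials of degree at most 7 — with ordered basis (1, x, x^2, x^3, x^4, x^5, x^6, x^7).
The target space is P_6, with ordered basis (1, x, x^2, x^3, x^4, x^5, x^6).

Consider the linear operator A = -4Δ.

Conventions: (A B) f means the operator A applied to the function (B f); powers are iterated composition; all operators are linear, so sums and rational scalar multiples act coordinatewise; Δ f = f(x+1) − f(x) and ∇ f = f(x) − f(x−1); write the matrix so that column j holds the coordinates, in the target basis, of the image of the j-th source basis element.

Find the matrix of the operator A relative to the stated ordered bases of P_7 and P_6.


the matrix is [[0, -4, -4, -4, -4, -4, -4, -4]; [0, 0, -8, -12, -16, -20, -24, -28]; [0, 0, 0, -12, -24, -40, -60, -84]; [0, 0, 0, 0, -16, -40, -80, -140]; [0, 0, 0, 0, 0, -20, -60, -140]; [0, 0, 0, 0, 0, 0, -24, -84]; [0, 0, 0, 0, 0, 0, 0, -28]] (rows listed top to bottom)

image of 1: 0
image of x: -4
image of x^2: -8x - 4
image of x^3: -12x^2 - 12x - 4
image of x^4: -16x^3 - 24x^2 - 16x - 4
image of x^5: -20x^4 - 40x^3 - 40x^2 - 20x - 4
image of x^6: -24x^5 - 60x^4 - 80x^3 - 60x^2 - 24x - 4
image of x^7: -28x^6 - 84x^5 - 140x^4 - 140x^3 - 84x^2 - 28x - 4
each image's coordinates form column j of the matrix


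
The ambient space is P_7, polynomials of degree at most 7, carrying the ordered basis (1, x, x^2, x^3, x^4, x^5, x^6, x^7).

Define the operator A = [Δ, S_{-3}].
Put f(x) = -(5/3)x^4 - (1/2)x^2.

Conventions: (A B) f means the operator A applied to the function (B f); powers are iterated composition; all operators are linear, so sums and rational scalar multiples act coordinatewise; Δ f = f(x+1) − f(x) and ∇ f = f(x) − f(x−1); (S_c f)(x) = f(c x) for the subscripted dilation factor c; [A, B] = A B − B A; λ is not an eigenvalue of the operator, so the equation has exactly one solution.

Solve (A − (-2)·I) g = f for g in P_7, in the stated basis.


the image equals g(x) = -(5/6)x^4 + 180x^3 + (39599/4)x^2 - 112177x - 784199/3

write g with unknown coordinates in the stated basis and equate coefficients in (A − (-2)·I) g = f
solving from the highest basis element down gives g = -(5/6)x^4 + 180x^3 + (39599/4)x^2 - 112177x - 784199/3
check: A g = -360x^3 - 19800x^2 + 224354x + 1568398/3
so A g − (-2)·g = -(5/3)x^4 - (1/2)x^2 = f ✓


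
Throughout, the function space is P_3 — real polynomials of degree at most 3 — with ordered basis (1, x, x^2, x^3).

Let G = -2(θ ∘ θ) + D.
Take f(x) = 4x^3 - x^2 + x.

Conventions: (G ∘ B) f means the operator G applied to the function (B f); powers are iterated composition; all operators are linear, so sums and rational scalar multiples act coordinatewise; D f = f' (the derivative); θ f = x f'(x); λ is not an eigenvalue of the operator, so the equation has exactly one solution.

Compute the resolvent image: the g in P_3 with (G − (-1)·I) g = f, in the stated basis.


write g with unknown coordinates in the stated basis and equate coefficients in (G − (-1)·I) g = f
solving from the highest basis element down gives g = -(4/17)x^3 + (5/119)x^2 - (109/119)x + 109/119
check: G g = (72/17)x^3 - (124/119)x^2 + (228/119)x - 109/119
so G g − (-1)·g = 4x^3 - x^2 + x = f ✓

the result is g(x) = -(4/17)x^3 + (5/119)x^2 - (109/119)x + 109/119


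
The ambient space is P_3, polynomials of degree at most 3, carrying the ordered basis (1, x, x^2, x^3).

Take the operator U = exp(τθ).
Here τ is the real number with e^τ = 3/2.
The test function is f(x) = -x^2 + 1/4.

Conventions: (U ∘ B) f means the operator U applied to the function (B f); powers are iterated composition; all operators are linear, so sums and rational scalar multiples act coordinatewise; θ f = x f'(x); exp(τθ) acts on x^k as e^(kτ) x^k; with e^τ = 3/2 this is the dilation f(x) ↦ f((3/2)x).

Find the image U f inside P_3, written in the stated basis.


exp(τθ) x^k = e^(kτ) x^k; with e^τ = 3/2 this sends x^k to (3/2)^k x^k
x^2 ↦ 9/4 x^2
applying this coordinatewise to f: exp(τθ) f = -(9/4)x^2 + 1/4

the result is g(x) = -(9/4)x^2 + 1/4


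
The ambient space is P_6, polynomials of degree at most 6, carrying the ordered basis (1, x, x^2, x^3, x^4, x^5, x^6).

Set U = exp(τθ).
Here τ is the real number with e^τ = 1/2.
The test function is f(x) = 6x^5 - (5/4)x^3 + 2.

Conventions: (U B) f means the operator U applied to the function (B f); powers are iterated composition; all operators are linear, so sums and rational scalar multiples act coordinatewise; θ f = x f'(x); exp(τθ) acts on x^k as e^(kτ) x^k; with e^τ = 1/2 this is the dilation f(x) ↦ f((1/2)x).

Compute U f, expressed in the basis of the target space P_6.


the result is g(x) = (3/16)x^5 - (5/32)x^3 + 2

exp(τθ) x^k = e^(kτ) x^k; with e^τ = 1/2 this sends x^k to (1/2)^k x^k
x^3 ↦ 1/8 x^3
x^5 ↦ 1/32 x^5
applying this coordinatewise to f: exp(τθ) f = (3/16)x^5 - (5/32)x^3 + 2


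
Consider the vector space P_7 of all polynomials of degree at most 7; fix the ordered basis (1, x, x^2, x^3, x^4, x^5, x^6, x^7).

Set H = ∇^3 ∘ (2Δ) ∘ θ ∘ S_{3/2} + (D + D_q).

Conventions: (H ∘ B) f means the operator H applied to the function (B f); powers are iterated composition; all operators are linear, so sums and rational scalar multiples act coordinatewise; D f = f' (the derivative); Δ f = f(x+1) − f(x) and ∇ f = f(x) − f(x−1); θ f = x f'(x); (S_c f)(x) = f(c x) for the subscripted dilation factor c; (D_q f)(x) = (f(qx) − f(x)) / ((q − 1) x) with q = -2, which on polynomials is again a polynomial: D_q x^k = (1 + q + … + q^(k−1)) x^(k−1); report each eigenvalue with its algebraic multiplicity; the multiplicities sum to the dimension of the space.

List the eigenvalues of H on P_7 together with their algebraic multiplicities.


λ = 0 (multiplicity 8)

image of 1: 0
image of x: 2
image of x^2: x
image of x^3: 6x^2
image of x^4: -x^3 + 972
image of x^5: 16x^4 + (18225/2)x - 18225/2
image of x^6: -15x^5 + (98415/2)x^2 - 98415x + 65610
image of x^7: 50x^6 + (1607445/8)x^3 - (4822335/8)x^2 + (1607445/2)x - 1607445/4
the matrix is upper triangular; its diagonal is (0, 0, 0, 0, 0, 0, 0, 0)
for a triangular matrix the eigenvalues are the diagonal entries, with algebraic multiplicity their repetition count


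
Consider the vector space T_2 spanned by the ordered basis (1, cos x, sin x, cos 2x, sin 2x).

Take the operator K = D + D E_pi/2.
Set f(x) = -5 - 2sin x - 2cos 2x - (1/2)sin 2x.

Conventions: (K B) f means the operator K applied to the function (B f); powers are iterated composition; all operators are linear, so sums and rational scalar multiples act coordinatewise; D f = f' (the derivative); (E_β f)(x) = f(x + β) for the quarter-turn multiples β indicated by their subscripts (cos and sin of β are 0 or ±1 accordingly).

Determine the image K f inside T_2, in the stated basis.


g(x) = -2cos x + 2sin x

D f = -2cos x - cos 2x + 4sin 2x
E_pi/2 f = -5 - 2cos x + 2cos 2x + (1/2)sin 2x
D E_pi/2 f = 2sin x + cos 2x - 4sin 2x
(D + D E_pi/2) f = -2cos x + 2sin x


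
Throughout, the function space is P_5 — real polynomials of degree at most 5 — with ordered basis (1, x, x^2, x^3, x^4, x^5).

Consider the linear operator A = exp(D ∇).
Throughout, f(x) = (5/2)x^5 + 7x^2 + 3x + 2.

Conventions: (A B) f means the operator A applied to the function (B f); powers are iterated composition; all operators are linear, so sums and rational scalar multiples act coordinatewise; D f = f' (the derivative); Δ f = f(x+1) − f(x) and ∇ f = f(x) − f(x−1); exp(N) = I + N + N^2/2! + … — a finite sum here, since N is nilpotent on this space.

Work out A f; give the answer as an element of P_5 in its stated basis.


the result is g(x) = (5/2)x^5 + 50x^3 - 68x^2 + 203x - 293/2

order-1 term: 50x^3 - 75x^2 + 50x + 3/2
order-2 term: 150x - 150
the series for exp(D ∇) f terminates at order 2
exp(D ∇) f = (5/2)x^5 + 50x^3 - 68x^2 + 203x - 293/2


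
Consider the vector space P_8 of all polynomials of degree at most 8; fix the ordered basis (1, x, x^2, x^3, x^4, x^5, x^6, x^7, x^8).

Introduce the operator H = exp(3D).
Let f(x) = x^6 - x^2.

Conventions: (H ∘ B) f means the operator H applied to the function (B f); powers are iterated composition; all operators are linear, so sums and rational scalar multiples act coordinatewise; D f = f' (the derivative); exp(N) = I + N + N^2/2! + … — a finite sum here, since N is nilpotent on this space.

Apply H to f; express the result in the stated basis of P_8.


g(x) = x^6 + 18x^5 + 135x^4 + 540x^3 + 1214x^2 + 1452x + 720

order-1 term: 18x^5 - 6x
order-2 term: 135x^4 - 9
order-3 term: 540x^3
order-4 term: 1215x^2
order-5 term: 1458x
order-6 term: 729
the series for exp(3D) f terminates at order 6
exp(3D) f = x^6 + 18x^5 + 135x^4 + 540x^3 + 1214x^2 + 1452x + 720


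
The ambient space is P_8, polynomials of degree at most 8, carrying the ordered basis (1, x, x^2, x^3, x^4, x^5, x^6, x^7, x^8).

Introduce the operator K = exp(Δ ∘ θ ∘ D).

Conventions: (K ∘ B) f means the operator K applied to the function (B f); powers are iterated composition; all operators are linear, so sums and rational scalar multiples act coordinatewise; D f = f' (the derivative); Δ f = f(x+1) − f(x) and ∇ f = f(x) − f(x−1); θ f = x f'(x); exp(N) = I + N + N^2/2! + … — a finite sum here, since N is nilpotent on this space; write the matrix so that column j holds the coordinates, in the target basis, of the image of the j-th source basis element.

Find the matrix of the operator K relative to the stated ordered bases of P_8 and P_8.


image of 1: 1
image of x: x
image of x^2: x^2 + 2
image of x^3: x^3 + 12x + 6
image of x^4: x^4 + 36x^2 + 36x + 48
image of x^5: x^5 + 80x^3 + 120x^2 + 560x + 380
image of x^6: x^6 + 150x^4 + 300x^3 + 3000x^2 + 4650x + 3930
image of x^7: x^7 + 252x^5 + 630x^4 + 10920x^3 + 27090x^2 + 67032x + 47292
image of x^8: x^8 + 392x^6 + 1176x^5 + 31360x^4 + 107800x^3 + 518616x^2 + 900032x + 651952
each image's coordinates form column j of the matrix

the matrix is [[1, 0, 2, 6, 48, 380, 3930, 47292, 651952]; [0, 1, 0, 12, 36, 560, 4650, 67032, 900032]; [0, 0, 1, 0, 36, 120, 3000, 27090, 518616]; [0, 0, 0, 1, 0, 80, 300, 10920, 107800]; [0, 0, 0, 0, 1, 0, 150, 630, 31360]; [0, 0, 0, 0, 0, 1, 0, 252, 1176]; [0, 0, 0, 0, 0, 0, 1, 0, 392]; [0, 0, 0, 0, 0, 0, 0, 1, 0]; [0, 0, 0, 0, 0, 0, 0, 0, 1]] (rows listed top to bottom)


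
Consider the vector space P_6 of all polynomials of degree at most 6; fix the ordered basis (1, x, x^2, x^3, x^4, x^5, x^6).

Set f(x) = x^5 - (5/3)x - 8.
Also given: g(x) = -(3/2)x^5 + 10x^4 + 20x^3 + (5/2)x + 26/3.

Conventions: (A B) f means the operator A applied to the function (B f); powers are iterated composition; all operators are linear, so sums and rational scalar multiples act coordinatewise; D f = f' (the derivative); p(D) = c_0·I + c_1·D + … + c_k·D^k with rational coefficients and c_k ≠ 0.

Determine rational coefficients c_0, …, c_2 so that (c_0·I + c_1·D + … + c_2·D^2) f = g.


p(D) = -(3/2)·I + 2·D + D^2, i.e. c_0 = -3/2, c_1 = 2, c_2 = 1

D^0 f = x^5 - (5/3)x - 8
D^1 f = 5x^4 - 5/3
D^2 f = 20x^3
matching coefficients of g against c_0 f + c_1 Df + … from the top degree down determines the c_i
solution: c_0 = -3/2, c_1 = 2, c_2 = 1


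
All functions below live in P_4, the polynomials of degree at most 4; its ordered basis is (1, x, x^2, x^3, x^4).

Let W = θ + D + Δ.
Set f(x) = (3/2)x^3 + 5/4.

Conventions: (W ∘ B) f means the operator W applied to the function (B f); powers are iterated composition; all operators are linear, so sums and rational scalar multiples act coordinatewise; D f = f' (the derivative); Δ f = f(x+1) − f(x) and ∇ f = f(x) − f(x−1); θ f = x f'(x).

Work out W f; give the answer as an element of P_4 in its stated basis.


θ f = (9/2)x^3
D f = (9/2)x^2
Δ f = (9/2)x^2 + (9/2)x + 3/2
(θ + D + Δ) f = (9/2)x^3 + 9x^2 + (9/2)x + 3/2

g(x) = (9/2)x^3 + 9x^2 + (9/2)x + 3/2


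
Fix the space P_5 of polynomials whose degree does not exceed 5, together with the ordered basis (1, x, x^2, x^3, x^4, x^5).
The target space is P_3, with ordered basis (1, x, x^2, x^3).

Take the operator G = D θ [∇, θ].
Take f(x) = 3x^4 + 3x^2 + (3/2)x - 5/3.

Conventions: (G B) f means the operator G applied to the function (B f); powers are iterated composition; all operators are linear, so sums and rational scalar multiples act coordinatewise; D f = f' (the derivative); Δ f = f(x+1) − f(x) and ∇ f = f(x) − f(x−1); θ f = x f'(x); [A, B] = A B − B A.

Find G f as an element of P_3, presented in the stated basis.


g(x) = 108x^2 - 144x + 42

θ f = 12x^4 + 6x^2 + (3/2)x
∇ θ f = 48x^3 - 72x^2 + 60x - 33/2
∇ f = 12x^3 - 18x^2 + 18x - 9/2
θ ∇ f = 36x^3 - 36x^2 + 18x
[∇, θ] f = 12x^3 - 36x^2 + 42x - 33/2
θ [∇, θ] f = 36x^3 - 72x^2 + 42x
D θ [∇, θ] f = 108x^2 - 144x + 42


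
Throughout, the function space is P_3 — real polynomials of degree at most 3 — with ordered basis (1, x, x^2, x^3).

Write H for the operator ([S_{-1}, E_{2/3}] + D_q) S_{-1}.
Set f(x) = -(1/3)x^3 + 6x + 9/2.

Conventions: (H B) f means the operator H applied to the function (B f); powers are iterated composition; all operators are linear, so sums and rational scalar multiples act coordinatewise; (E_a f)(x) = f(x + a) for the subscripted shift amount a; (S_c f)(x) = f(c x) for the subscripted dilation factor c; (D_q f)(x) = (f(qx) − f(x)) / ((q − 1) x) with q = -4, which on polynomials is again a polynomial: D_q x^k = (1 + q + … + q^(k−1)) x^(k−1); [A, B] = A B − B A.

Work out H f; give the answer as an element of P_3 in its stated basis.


the result is g(x) = (17/3)x^2 - 1118/81

S_{-1} f = (1/3)x^3 - 6x + 9/2
E_{2/3} S_{-1} f = (1/3)x^3 + (2/3)x^2 - (50/9)x + 97/162
S_{-1} E_{2/3} S_{-1} f = -(1/3)x^3 + (2/3)x^2 + (50/9)x + 97/162
S_{-1} S_{-1} f = -(1/3)x^3 + 6x + 9/2
E_{2/3} S_{-1} S_{-1} f = -(1/3)x^3 - (2/3)x^2 + (50/9)x + 1361/162
[S_{-1}, E_{2/3}] S_{-1} f = (4/3)x^2 - 632/81
D_q S_{-1} f = (13/3)x^2 - 6
([S_{-1}, E_{2/3}] + D_q) S_{-1} f = (17/3)x^2 - 1118/81


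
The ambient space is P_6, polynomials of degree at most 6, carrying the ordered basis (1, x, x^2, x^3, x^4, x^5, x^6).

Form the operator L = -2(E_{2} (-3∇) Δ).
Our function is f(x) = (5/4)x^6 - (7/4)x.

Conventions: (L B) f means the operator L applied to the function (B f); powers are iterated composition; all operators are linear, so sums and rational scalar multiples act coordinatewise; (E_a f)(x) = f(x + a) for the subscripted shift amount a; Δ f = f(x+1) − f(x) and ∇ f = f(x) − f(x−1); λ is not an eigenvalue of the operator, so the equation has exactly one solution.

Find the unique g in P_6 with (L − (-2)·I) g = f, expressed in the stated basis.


write g with unknown coordinates in the stated basis and equate coefficients in (L − (-2)·I) g = f
solving from the highest basis element down gives g = (5/8)x^6 - (225/4)x^4 - 450x^3 + (2475/4)x^2 + (113393/8)x + 79185/4
check: L g = (225/2)x^4 + 900x^3 - (2475/2)x^2 - 28350x - 79185/2
so L g − (-2)·g = (5/4)x^6 - (7/4)x = f ✓

g(x) = (5/8)x^6 - (225/4)x^4 - 450x^3 + (2475/4)x^2 + (113393/8)x + 79185/4


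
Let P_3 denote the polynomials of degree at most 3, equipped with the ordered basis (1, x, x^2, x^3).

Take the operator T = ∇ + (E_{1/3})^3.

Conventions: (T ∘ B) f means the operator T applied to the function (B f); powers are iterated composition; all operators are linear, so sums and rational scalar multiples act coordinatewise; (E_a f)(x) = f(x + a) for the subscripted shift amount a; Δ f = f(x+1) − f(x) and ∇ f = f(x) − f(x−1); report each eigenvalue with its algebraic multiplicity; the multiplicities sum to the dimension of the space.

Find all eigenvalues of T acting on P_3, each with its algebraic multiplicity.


image of 1: 1
image of x: x + 2
image of x^2: x^2 + 4x
image of x^3: x^3 + 6x^2 + 2
the matrix is upper triangular; its diagonal is (1, 1, 1, 1)
for a triangular matrix the eigenvalues are the diagonal entries, with algebraic multiplicity their repetition count

λ = 1 (multiplicity 4)


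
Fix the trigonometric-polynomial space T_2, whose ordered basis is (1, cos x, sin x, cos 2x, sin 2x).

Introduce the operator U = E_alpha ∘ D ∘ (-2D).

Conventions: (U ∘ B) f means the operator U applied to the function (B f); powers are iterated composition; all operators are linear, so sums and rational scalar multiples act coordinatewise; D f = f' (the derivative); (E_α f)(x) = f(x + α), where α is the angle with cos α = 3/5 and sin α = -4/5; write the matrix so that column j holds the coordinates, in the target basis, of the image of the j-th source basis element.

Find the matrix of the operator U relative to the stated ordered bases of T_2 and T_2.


image of 1: 0
image of cos x: (6/5)cos x + (8/5)sin x
image of sin x: -(8/5)cos x + (6/5)sin x
image of cos 2x: -(56/25)cos 2x + (192/25)sin 2x
image of sin 2x: -(192/25)cos 2x - (56/25)sin 2x
each image's coordinates form column j of the matrix

the matrix is [[0, 0, 0, 0, 0]; [0, 6/5, -8/5, 0, 0]; [0, 8/5, 6/5, 0, 0]; [0, 0, 0, -56/25, -192/25]; [0, 0, 0, 192/25, -56/25]] (rows listed top to bottom)


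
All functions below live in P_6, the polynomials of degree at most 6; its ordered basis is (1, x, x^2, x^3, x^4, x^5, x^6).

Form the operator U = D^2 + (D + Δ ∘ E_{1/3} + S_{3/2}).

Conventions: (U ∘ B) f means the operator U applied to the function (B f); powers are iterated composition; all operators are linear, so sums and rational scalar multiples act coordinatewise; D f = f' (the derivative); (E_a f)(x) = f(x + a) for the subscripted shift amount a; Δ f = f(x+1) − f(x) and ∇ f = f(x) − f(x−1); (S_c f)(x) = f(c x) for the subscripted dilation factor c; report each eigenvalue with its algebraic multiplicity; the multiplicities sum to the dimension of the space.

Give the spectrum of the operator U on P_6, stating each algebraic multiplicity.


image of 1: 1
image of x: (3/2)x + 2
image of x^2: (9/4)x^2 + 4x + 11/3
image of x^3: (27/8)x^3 + 6x^2 + 11x + 7/3
image of x^4: (81/16)x^4 + 8x^3 + 22x^2 + (28/3)x + 85/27
image of x^5: (243/32)x^5 + 10x^4 + (110/3)x^3 + (70/3)x^2 + (425/27)x + 341/81
image of x^6: (729/64)x^6 + 12x^5 + 55x^4 + (140/3)x^3 + (425/9)x^2 + (682/27)x + 455/81
the matrix is upper triangular; its diagonal is (1, 3/2, 9/4, 27/8, 81/16, 243/32, 729/64)
for a triangular matrix the eigenvalues are the diagonal entries, with algebraic multiplicity their repetition count

λ = 1 (multiplicity 1), λ = 3/2 (multiplicity 1), λ = 9/4 (multiplicity 1), λ = 27/8 (multiplicity 1), λ = 81/16 (multiplicity 1), λ = 243/32 (multiplicity 1), λ = 729/64 (multiplicity 1)


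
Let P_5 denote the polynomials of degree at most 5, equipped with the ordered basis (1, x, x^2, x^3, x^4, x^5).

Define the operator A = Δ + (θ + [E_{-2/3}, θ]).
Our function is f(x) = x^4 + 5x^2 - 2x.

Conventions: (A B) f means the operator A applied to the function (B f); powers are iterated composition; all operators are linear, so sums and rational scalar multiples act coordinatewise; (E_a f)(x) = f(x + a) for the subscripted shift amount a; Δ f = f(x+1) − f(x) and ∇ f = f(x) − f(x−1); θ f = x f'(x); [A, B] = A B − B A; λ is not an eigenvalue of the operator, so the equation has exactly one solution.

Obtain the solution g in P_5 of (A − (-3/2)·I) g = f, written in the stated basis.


the image equals g(x) = (2/11)x^4 - (16/297)x^3 + (254/297)x^2 - (76/81)x - 8672/8019

write g with unknown coordinates in the stated basis and equate coefficients in (A − (-3/2)·I) g = f
solving from the highest basis element down gives g = (2/11)x^4 - (16/297)x^3 + (254/297)x^2 - (76/81)x - 8672/8019
check: A g = (8/11)x^4 + (8/99)x^3 + (368/99)x^2 - (16/27)x + 4336/2673
so A g − (-3/2)·g = x^4 + 5x^2 - 2x = f ✓


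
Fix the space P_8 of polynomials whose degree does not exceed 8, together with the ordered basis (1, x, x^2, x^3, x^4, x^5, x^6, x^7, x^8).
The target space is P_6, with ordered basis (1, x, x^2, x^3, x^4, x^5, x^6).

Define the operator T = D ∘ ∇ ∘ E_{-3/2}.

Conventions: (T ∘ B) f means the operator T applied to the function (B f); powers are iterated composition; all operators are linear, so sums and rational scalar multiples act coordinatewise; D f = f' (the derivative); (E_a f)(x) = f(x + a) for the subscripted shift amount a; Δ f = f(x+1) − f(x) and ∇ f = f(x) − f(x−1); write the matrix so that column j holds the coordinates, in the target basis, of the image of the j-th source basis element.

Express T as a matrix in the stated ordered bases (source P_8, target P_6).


the matrix is [[0, 0, 2, -12, 49, -170, 4323/8, -6517/4, 37969/8]; [0, 0, 0, 6, -48, 245, -1020, 30261/8, -13034]; [0, 0, 0, 0, 12, -120, 735, -3570, 30261/2]; [0, 0, 0, 0, 0, 20, -240, 1715, -9520]; [0, 0, 0, 0, 0, 0, 30, -420, 3430]; [0, 0, 0, 0, 0, 0, 0, 42, -672]; [0, 0, 0, 0, 0, 0, 0, 0, 56]] (rows listed top to bottom)

image of 1: 0
image of x: 0
image of x^2: 2
image of x^3: 6x - 12
image of x^4: 12x^2 - 48x + 49
image of x^5: 20x^3 - 120x^2 + 245x - 170
image of x^6: 30x^4 - 240x^3 + 735x^2 - 1020x + 4323/8
image of x^7: 42x^5 - 420x^4 + 1715x^3 - 3570x^2 + (30261/8)x - 6517/4
image of x^8: 56x^6 - 672x^5 + 3430x^4 - 9520x^3 + (30261/2)x^2 - 13034x + 37969/8
each image's coordinates form column j of the matrix


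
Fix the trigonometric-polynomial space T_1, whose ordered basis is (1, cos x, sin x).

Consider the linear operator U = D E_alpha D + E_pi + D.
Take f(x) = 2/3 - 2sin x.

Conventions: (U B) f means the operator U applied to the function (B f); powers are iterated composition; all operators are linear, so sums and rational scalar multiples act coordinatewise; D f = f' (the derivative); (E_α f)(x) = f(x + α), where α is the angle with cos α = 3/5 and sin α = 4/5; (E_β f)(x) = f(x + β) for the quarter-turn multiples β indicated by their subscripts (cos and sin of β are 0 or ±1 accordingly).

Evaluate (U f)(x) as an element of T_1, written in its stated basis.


D f = -2cos x
E_alpha D f = -(6/5)cos x + (8/5)sin x
D E_alpha D f = (8/5)cos x + (6/5)sin x
E_pi f = 2/3 + 2sin x
D f = -2cos x
(D E_alpha D + E_pi + D) f = 2/3 - (2/5)cos x + (16/5)sin x

the result is g(x) = 2/3 - (2/5)cos x + (16/5)sin x


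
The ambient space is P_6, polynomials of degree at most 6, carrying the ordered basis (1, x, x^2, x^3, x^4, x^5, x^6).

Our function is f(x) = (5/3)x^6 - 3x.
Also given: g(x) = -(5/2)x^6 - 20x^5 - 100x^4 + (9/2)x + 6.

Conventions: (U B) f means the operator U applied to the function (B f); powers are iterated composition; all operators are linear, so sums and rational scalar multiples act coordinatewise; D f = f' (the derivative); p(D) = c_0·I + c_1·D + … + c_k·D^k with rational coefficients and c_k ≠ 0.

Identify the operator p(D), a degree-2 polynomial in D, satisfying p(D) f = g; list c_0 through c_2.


D^0 f = (5/3)x^6 - 3x
D^1 f = 10x^5 - 3
D^2 f = 50x^4
matching coefficients of g against c_0 f + c_1 Df + … from the top degree down determines the c_i
solution: c_0 = -3/2, c_1 = -2, c_2 = -2

p(D) = -(3/2)·I − 2·D − 2·D^2, i.e. c_0 = -3/2, c_1 = -2, c_2 = -2


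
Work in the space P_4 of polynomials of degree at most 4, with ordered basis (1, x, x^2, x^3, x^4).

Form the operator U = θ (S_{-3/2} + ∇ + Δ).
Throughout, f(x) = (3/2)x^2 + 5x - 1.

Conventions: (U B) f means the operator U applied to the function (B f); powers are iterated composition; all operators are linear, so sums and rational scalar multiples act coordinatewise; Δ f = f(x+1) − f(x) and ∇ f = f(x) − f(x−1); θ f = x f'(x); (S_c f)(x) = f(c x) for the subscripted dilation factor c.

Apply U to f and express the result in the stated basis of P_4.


S_{-3/2} f = (27/8)x^2 - (15/2)x - 1
∇ f = 3x + 7/2
Δ f = 3x + 13/2
(S_{-3/2} + ∇ + Δ) f = (27/8)x^2 - (3/2)x + 9
θ (S_{-3/2} + ∇ + Δ) f = (27/4)x^2 - (3/2)x

the result is g(x) = (27/4)x^2 - (3/2)x


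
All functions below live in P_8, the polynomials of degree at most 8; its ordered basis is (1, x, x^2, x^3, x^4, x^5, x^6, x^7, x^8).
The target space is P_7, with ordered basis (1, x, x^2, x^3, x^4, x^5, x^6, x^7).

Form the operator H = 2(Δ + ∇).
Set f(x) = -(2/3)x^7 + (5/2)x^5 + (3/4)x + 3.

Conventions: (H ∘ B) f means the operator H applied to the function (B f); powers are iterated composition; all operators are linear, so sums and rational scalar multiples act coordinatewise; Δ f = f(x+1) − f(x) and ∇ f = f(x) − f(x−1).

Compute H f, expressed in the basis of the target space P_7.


Δ f = -(14/3)x^6 - 14x^5 - (65/6)x^4 + (5/3)x^3 + 11x^2 + (47/6)x + 31/12
∇ f = -(14/3)x^6 + 14x^5 - (65/6)x^4 - (5/3)x^3 + 11x^2 - (47/6)x + 31/12
(Δ + ∇) f = -(28/3)x^6 - (65/3)x^4 + 22x^2 + 31/6
(2(Δ + ∇)) f = -(56/3)x^6 - (130/3)x^4 + 44x^2 + 31/3

g(x) = -(56/3)x^6 - (130/3)x^4 + 44x^2 + 31/3


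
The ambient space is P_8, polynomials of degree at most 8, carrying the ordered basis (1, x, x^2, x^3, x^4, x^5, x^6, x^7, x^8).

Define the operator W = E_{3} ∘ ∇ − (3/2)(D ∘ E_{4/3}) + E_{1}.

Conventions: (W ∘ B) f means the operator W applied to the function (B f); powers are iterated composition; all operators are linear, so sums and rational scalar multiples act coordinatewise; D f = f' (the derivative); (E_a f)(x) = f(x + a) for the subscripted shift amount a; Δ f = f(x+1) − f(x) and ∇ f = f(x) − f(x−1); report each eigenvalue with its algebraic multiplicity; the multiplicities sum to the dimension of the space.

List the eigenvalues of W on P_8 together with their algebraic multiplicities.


image of 1: 1
image of x: x + 1/2
image of x^2: x^2 + x + 2
image of x^3: x^3 + (3/2)x^2 + 6x + 12
image of x^4: x^4 + 2x^3 + 12x^2 + 48x + 466/9
image of x^5: x^5 + (5/2)x^4 + 20x^3 + 120x^2 + (2330/9)x + 5084/27
image of x^6: x^6 + 3x^5 + 30x^4 + 240x^3 + (2330/3)x^2 + (10168/9)x + 16958/27
image of x^7: x^7 + (7/2)x^6 + 42x^5 + 420x^4 + (16310/9)x^3 + (35588/9)x^2 + (118706/27)x + 486244/243
image of x^8: x^8 + 4x^7 + 56x^6 + 672x^5 + (32620/9)x^4 + (284704/27)x^3 + (474824/27)x^2 + (3889952/243)x + 4531538/729
the matrix is upper triangular; its diagonal is (1, 1, 1, 1, 1, 1, 1, 1, 1)
for a triangular matrix the eigenvalues are the diagonal entries, with algebraic multiplicity their repetition count

λ = 1 (multiplicity 9)


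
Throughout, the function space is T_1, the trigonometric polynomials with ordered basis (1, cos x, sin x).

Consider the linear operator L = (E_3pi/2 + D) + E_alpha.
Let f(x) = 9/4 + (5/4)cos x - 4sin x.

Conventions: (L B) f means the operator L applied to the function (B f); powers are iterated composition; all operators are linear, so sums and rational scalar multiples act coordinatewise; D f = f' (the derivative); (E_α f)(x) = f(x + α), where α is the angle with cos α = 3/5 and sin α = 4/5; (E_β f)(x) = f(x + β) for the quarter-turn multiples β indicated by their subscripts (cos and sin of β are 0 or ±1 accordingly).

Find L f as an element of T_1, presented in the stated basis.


the image equals g(x) = 9/2 - (49/20)cos x - (17/5)sin x

E_3pi/2 f = 9/4 + 4cos x + (5/4)sin x
D f = -4cos x - (5/4)sin x
(E_3pi/2 + D) f = 9/4
E_alpha f = 9/4 - (49/20)cos x - (17/5)sin x
((E_3pi/2 + D) + E_alpha) f = 9/2 - (49/20)cos x - (17/5)sin x


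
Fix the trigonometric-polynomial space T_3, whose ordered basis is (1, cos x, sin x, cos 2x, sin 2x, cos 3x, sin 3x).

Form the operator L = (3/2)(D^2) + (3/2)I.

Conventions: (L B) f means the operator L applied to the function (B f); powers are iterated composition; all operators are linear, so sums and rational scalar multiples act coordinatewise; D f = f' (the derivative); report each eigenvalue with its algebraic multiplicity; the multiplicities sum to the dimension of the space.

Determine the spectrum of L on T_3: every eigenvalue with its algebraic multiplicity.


λ = -12 (multiplicity 2), λ = -9/2 (multiplicity 2), λ = 0 (multiplicity 2), λ = 3/2 (multiplicity 1)

image of 1: 3/2
image of cos x: 0
image of sin x: 0
image of cos 2x: -(9/2)cos 2x
image of sin 2x: -(9/2)sin 2x
image of cos 3x: -12cos 3x
image of sin 3x: -12sin 3x
the matrix is diagonal; its diagonal is (3/2, 0, 0, -9/2, -9/2, -12, -12)
for a triangular matrix the eigenvalues are the diagonal entries, with algebraic multiplicity their repetition count


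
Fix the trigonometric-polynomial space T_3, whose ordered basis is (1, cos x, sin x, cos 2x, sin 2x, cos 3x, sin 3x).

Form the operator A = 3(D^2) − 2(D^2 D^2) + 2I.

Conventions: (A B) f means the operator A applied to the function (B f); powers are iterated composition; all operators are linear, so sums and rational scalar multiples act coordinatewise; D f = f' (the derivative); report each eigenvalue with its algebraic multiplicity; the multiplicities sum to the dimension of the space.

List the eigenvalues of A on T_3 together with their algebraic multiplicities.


image of 1: 2
image of cos x: -3cos x
image of sin x: -3sin x
image of cos 2x: -42cos 2x
image of sin 2x: -42sin 2x
image of cos 3x: -187cos 3x
image of sin 3x: -187sin 3x
the matrix is diagonal; its diagonal is (2, -3, -3, -42, -42, -187, -187)
for a triangular matrix the eigenvalues are the diagonal entries, with algebraic multiplicity their repetition count

λ = -187 (multiplicity 2), λ = -42 (multiplicity 2), λ = -3 (multiplicity 2), λ = 2 (multiplicity 1)


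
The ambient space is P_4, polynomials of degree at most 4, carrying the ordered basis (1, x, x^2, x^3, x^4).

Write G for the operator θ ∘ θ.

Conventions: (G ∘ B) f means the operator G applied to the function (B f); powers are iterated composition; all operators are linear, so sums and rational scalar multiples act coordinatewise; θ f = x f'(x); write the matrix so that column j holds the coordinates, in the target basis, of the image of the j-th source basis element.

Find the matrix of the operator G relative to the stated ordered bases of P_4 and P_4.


image of 1: 0
image of x: x
image of x^2: 4x^2
image of x^3: 9x^3
image of x^4: 16x^4
each image's coordinates form column j of the matrix

the matrix is [[0, 0, 0, 0, 0]; [0, 1, 0, 0, 0]; [0, 0, 4, 0, 0]; [0, 0, 0, 9, 0]; [0, 0, 0, 0, 16]] (rows listed top to bottom)


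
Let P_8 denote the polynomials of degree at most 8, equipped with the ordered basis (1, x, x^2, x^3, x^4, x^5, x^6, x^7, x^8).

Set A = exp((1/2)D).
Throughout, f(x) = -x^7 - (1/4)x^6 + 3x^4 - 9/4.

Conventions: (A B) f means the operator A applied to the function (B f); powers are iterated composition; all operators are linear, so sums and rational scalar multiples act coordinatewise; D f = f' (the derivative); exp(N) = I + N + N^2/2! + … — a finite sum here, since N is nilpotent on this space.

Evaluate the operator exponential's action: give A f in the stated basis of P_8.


the result is g(x) = -x^7 - (15/4)x^6 - 6x^5 - (37/16)x^4 + (51/16)x^3 + (231/64)x^2 + (43/32)x - 531/256

order-1 term: -(7/2)x^6 - (3/4)x^5 + 6x^3
order-2 term: -(21/4)x^5 - (15/16)x^4 + (9/2)x^2
order-3 term: -(35/8)x^4 - (5/8)x^3 + (3/2)x
order-4 term: -(35/16)x^3 - (15/64)x^2 + 3/16
order-5 term: -(21/32)x^2 - (3/64)x
order-6 term: -(7/64)x - 1/256
order-7 term: -1/128
the series for exp((1/2)D) f terminates at order 7
exp((1/2)D) f = -x^7 - (15/4)x^6 - 6x^5 - (37/16)x^4 + (51/16)x^3 + (231/64)x^2 + (43/32)x - 531/256


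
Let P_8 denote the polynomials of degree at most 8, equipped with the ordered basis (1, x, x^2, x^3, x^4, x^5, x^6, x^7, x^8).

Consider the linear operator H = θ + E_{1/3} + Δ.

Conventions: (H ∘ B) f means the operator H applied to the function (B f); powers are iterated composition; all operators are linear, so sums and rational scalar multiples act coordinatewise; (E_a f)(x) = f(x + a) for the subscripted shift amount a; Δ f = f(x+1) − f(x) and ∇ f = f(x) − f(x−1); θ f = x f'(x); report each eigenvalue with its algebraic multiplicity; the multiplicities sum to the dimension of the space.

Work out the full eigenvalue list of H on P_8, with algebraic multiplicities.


image of 1: 1
image of x: 2x + 4/3
image of x^2: 3x^2 + (8/3)x + 10/9
image of x^3: 4x^3 + 4x^2 + (10/3)x + 28/27
image of x^4: 5x^4 + (16/3)x^3 + (20/3)x^2 + (112/27)x + 82/81
image of x^5: 6x^5 + (20/3)x^4 + (100/9)x^3 + (280/27)x^2 + (410/81)x + 244/243
image of x^6: 7x^6 + 8x^5 + (50/3)x^4 + (560/27)x^3 + (410/27)x^2 + (488/81)x + 730/729
image of x^7: 8x^7 + (28/3)x^6 + (70/3)x^5 + (980/27)x^4 + (2870/81)x^3 + (1708/81)x^2 + (5110/729)x + 2188/2187
image of x^8: 9x^8 + (32/3)x^7 + (280/9)x^6 + (1568/27)x^5 + (5740/81)x^4 + (13664/243)x^3 + (20440/729)x^2 + (17504/2187)x + 6562/6561
the matrix is upper triangular; its diagonal is (1, 2, 3, 4, 5, 6, 7, 8, 9)
for a triangular matrix the eigenvalues are the diagonal entries, with algebraic multiplicity their repetition count

λ = 1 (multiplicity 1), λ = 2 (multiplicity 1), λ = 3 (multiplicity 1), λ = 4 (multiplicity 1), λ = 5 (multiplicity 1), λ = 6 (multiplicity 1), λ = 7 (multiplicity 1), λ = 8 (multiplicity 1), λ = 9 (multiplicity 1)
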